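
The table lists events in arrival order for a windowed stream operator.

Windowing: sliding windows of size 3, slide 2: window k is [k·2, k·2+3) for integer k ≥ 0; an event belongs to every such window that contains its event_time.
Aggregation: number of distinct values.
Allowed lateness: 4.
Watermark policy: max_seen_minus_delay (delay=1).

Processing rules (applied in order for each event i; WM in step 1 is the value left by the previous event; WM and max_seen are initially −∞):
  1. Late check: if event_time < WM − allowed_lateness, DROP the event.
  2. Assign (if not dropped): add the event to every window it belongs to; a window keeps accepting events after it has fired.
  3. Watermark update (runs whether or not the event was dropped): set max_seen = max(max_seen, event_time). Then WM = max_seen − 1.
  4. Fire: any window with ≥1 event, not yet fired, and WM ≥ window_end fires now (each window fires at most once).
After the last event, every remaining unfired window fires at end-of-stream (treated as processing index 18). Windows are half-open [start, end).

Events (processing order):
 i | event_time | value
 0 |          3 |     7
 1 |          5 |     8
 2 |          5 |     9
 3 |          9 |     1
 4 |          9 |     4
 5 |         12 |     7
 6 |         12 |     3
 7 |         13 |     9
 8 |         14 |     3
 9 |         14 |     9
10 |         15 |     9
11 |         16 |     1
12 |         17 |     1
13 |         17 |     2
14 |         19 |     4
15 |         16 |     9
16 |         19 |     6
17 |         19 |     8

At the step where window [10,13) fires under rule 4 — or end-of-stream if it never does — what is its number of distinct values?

i=0 t=3 v=7: → [2,5); WM=2
i=1 t=5 v=8: → [4,7); WM=4
i=2 t=5 v=9: → [4,7); WM=4
i=3 t=9 v=1: → [8,11); WM=8; [2,5) fires=1 [4,7) fires=2
i=4 t=9 v=4: → [8,11); WM=8
i=5 t=12 v=7: → [12,15),[10,13); WM=11; [8,11) fires=2
i=6 t=12 v=3: → [12,15),[10,13); WM=11
i=7 t=13 v=9: → [12,15); WM=12
i=8 t=14 v=3: → [14,17),[12,15); WM=13; [10,13) fires=2
i=9 t=14 v=9: → [14,17),[12,15); WM=13
i=10 t=15 v=9: → [14,17); WM=14
i=11 t=16 v=1: → [16,19),[14,17); WM=15; [12,15) fires=3
i=12 t=17 v=1: → [16,19); WM=16
i=13 t=17 v=2: → [16,19); WM=16
i=14 t=19 v=4: → [18,21); WM=18; [14,17) fires=3
i=15 t=16 v=9: → [16,19),[14,17); WM=18
i=16 t=19 v=6: → [18,21); WM=18
i=17 t=19 v=8: → [18,21); WM=18

2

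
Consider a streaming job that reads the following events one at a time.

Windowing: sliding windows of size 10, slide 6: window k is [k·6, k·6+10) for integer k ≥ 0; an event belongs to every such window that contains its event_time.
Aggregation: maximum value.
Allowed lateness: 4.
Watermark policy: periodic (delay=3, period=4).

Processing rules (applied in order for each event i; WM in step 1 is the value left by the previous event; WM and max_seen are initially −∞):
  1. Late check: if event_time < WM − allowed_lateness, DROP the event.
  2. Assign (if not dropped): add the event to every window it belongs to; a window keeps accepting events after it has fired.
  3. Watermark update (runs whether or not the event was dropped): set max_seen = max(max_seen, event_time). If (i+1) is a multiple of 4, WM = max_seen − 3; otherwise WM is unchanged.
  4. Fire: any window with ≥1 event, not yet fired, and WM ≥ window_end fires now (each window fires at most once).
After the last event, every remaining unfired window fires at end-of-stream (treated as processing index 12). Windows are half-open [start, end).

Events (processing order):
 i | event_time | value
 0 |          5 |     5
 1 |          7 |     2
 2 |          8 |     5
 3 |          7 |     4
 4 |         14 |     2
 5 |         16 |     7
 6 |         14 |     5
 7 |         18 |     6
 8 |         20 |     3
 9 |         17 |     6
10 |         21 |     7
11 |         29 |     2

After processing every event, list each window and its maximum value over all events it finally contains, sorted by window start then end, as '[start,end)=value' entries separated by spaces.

i=0 t=5 v=5: → [0,10); WM=−∞
i=1 t=7 v=2: → [6,16),[0,10); WM=−∞
i=2 t=8 v=5: → [6,16),[0,10); WM=−∞
i=3 t=7 v=4: → [6,16),[0,10); WM=5
i=4 t=14 v=2: → [12,22),[6,16); WM=5
i=5 t=16 v=7: → [12,22); WM=5
i=6 t=14 v=5: → [12,22),[6,16); WM=5
i=7 t=18 v=6: → [18,28),[12,22); WM=15; [0,10) fires=5
i=8 t=20 v=3: → [18,28),[12,22); WM=15
i=9 t=17 v=6: → [12,22); WM=15
i=10 t=21 v=7: → [18,28),[12,22); WM=15
i=11 t=29 v=2: → [24,34); WM=26; [6,16) fires=5 [12,22) fires=7

[0,10)=5 [6,16)=5 [12,22)=7 [18,28)=7 [24,34)=2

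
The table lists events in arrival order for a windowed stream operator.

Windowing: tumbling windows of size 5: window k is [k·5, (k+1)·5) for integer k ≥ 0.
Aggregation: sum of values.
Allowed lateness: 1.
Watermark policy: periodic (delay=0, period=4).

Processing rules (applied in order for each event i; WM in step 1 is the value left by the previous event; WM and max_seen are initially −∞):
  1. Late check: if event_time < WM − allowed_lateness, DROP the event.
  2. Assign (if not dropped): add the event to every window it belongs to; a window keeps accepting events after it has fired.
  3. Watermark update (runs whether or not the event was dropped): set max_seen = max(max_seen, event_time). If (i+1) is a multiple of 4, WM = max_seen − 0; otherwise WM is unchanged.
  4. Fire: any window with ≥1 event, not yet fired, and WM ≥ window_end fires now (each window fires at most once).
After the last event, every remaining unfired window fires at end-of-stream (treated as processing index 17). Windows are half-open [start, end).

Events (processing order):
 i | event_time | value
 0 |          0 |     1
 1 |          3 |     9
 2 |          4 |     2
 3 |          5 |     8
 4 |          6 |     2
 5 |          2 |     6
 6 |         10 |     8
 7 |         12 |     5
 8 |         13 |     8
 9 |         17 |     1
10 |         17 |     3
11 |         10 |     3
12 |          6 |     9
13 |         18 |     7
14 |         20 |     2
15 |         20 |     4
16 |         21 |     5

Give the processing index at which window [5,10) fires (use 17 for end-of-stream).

i=0 t=0 v=1: → [0,5); WM=−∞
i=1 t=3 v=9: → [0,5); WM=−∞
i=2 t=4 v=2: → [0,5); WM=−∞
i=3 t=5 v=8: → [5,10); WM=5; [0,5) fires=12
i=4 t=6 v=2: → [5,10); WM=5
i=5 t=2 v=6: DROP (t<5-1); WM=5
i=6 t=10 v=8: → [10,15); WM=5
i=7 t=12 v=5: → [10,15); WM=12; [5,10) fires=10
i=8 t=13 v=8: → [10,15); WM=12
i=9 t=17 v=1: → [15,20); WM=12
i=10 t=17 v=3: → [15,20); WM=12
i=11 t=10 v=3: DROP (t<12-1); WM=17; [10,15) fires=21
i=12 t=6 v=9: DROP (t<17-1); WM=17
i=13 t=18 v=7: → [15,20); WM=17
i=14 t=20 v=2: → [20,25); WM=17
i=15 t=20 v=4: → [20,25); WM=20; [15,20) fires=11
i=16 t=21 v=5: → [20,25); WM=20

7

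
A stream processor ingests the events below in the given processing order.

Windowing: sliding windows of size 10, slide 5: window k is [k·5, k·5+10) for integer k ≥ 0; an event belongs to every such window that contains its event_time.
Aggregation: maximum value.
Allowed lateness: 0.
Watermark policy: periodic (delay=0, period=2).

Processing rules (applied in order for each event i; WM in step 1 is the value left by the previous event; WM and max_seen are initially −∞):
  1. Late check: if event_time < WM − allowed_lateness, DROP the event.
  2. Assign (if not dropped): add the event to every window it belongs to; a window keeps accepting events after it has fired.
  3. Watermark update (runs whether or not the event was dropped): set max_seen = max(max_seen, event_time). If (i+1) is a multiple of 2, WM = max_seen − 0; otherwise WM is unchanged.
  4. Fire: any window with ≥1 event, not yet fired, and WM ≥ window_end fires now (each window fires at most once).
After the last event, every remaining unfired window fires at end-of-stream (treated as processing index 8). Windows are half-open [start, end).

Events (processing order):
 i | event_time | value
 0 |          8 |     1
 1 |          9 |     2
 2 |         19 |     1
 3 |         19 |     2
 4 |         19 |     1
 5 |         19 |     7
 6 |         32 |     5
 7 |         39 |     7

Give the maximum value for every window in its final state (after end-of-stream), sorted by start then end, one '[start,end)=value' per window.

i=0 t=8 v=1: → [5,15),[0,10); WM=−∞
i=1 t=9 v=2: → [5,15),[0,10); WM=9
i=2 t=19 v=1: → [15,25),[10,20); WM=9
i=3 t=19 v=2: → [15,25),[10,20); WM=19; [0,10) fires=2 [5,15) fires=2
i=4 t=19 v=1: → [15,25),[10,20); WM=19
i=5 t=19 v=7: → [15,25),[10,20); WM=19
i=6 t=32 v=5: → [30,40),[25,35); WM=19
i=7 t=39 v=7: → [35,45),[30,40); WM=39; [10,20) fires=7 [15,25) fires=7 [25,35) fires=5

[0,10)=2 [5,15)=2 [10,20)=7 [15,25)=7 [25,35)=5 [30,40)=7 [35,45)=7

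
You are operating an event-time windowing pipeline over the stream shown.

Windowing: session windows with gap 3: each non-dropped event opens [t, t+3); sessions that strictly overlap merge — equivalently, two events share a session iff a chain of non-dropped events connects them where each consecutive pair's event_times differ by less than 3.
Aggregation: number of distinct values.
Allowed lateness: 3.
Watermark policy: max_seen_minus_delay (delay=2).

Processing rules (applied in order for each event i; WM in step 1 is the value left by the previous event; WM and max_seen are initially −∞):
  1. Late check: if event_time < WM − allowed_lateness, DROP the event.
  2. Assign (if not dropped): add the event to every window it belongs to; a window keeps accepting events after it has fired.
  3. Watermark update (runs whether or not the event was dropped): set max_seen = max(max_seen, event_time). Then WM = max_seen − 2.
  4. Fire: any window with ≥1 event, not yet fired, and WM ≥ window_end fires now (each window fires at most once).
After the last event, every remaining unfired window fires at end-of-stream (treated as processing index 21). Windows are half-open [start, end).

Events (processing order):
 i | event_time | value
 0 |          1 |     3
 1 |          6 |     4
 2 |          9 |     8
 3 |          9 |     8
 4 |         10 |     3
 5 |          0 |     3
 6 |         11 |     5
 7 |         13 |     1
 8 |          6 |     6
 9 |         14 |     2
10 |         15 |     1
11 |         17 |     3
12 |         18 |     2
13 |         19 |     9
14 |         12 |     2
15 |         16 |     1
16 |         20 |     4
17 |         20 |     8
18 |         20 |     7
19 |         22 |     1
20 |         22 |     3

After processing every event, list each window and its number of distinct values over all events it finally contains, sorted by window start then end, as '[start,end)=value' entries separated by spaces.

[1,4)=1 [6,9)=1 [9,25)=8

i=0 t=1 v=3: → [1,4); WM=-1
i=1 t=6 v=4: → [6,9); WM=4
i=2 t=9 v=8: → [9,12); WM=7
i=3 t=9 v=8: → [9,12); WM=7
i=4 t=10 v=3: → [9,13); WM=8
i=5 t=0 v=3: DROP (t<8-3); WM=8
i=6 t=11 v=5: → [9,14); WM=9
i=7 t=13 v=1: → [9,16); WM=11
i=8 t=6 v=6: DROP (t<11-3); WM=11
i=9 t=14 v=2: → [9,17); WM=12
i=10 t=15 v=1: → [9,18); WM=13
i=11 t=17 v=3: → [9,20); WM=15
i=12 t=18 v=2: → [9,21); WM=16
i=13 t=19 v=9: → [9,22); WM=17
i=14 t=12 v=2: DROP (t<17-3); WM=17
i=15 t=16 v=1: → [9,22); WM=17
i=16 t=20 v=4: → [9,23); WM=18
i=17 t=20 v=8: → [9,23); WM=18
i=18 t=20 v=7: → [9,23); WM=18
i=19 t=22 v=1: → [9,25); WM=20
i=20 t=22 v=3: → [9,25); WM=20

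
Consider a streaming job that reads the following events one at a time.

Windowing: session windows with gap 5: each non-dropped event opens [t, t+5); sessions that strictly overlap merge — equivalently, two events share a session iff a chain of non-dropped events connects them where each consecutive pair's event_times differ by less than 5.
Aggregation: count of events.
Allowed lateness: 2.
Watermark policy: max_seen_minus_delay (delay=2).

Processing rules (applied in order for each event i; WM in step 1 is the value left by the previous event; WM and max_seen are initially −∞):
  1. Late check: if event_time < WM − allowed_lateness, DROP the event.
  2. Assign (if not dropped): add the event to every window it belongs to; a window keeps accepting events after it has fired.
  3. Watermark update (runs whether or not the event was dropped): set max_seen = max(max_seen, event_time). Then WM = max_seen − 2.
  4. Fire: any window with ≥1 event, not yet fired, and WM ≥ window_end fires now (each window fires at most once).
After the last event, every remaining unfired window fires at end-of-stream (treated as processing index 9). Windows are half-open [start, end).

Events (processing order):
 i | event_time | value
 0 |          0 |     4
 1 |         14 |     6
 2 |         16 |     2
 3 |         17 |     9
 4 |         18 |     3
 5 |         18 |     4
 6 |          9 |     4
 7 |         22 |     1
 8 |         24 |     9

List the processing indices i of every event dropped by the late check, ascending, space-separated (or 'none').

i=0 t=0 v=4: → [0,5); WM=-2
i=1 t=14 v=6: → [14,19); WM=12
i=2 t=16 v=2: → [14,21); WM=14
i=3 t=17 v=9: → [14,22); WM=15
i=4 t=18 v=3: → [14,23); WM=16
i=5 t=18 v=4: → [14,23); WM=16
i=6 t=9 v=4: DROP (t<16-2); WM=16
i=7 t=22 v=1: → [14,27); WM=20
i=8 t=24 v=9: → [14,29); WM=22

6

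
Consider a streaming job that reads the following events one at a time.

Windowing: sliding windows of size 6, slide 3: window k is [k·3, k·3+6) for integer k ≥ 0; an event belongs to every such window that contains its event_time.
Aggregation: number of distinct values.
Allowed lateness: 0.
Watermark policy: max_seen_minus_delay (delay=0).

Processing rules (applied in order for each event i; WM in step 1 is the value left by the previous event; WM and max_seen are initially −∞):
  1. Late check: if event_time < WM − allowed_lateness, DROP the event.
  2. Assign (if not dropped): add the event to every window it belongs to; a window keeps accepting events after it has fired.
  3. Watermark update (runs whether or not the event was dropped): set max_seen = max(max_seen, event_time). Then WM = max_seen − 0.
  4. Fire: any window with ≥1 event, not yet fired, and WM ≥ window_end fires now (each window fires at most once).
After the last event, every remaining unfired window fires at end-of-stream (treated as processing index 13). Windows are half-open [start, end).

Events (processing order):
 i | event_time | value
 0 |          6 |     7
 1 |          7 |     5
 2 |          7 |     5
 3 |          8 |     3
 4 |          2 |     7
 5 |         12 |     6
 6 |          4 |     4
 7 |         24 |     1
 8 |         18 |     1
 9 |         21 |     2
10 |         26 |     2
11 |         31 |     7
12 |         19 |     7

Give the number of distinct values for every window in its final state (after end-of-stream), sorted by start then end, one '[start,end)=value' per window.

i=0 t=6 v=7: → [6,12),[3,9); WM=6
i=1 t=7 v=5: → [6,12),[3,9); WM=7
i=2 t=7 v=5: → [6,12),[3,9); WM=7
i=3 t=8 v=3: → [6,12),[3,9); WM=8
i=4 t=2 v=7: DROP (t<8-0); WM=8
i=5 t=12 v=6: → [12,18),[9,15); WM=12; [3,9) fires=3 [6,12) fires=3
i=6 t=4 v=4: DROP (t<12-0); WM=12
i=7 t=24 v=1: → [24,30),[21,27); WM=24; [9,15) fires=1 [12,18) fires=1
i=8 t=18 v=1: DROP (t<24-0); WM=24
i=9 t=21 v=2: DROP (t<24-0); WM=24
i=10 t=26 v=2: → [24,30),[21,27); WM=26
i=11 t=31 v=7: → [30,36),[27,33); WM=31; [21,27) fires=2 [24,30) fires=2
i=12 t=19 v=7: DROP (t<31-0); WM=31

[3,9)=3 [6,12)=3 [9,15)=1 [12,18)=1 [21,27)=2 [24,30)=2 [27,33)=1 [30,36)=1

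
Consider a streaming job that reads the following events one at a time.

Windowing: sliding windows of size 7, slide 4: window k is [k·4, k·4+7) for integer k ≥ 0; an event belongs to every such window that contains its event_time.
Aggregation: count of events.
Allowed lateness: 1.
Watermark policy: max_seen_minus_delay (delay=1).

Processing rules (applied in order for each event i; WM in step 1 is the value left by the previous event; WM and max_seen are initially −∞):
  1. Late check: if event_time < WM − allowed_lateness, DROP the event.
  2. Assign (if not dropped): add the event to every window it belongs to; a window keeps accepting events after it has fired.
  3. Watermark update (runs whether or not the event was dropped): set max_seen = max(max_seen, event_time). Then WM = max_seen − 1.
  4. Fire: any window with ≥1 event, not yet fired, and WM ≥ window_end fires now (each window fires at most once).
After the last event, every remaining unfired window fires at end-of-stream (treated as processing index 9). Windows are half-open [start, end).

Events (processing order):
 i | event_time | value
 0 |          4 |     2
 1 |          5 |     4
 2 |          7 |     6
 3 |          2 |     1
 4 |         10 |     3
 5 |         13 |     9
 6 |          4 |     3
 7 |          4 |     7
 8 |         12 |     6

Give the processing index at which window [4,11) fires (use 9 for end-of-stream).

i=0 t=4 v=2: → [4,11),[0,7); WM=3
i=1 t=5 v=4: → [4,11),[0,7); WM=4
i=2 t=7 v=6: → [4,11); WM=6
i=3 t=2 v=1: DROP (t<6-1); WM=6
i=4 t=10 v=3: → [8,15),[4,11); WM=9; [0,7) fires=2
i=5 t=13 v=9: → [12,19),[8,15); WM=12; [4,11) fires=4
i=6 t=4 v=3: DROP (t<12-1); WM=12
i=7 t=4 v=7: DROP (t<12-1); WM=12
i=8 t=12 v=6: → [12,19),[8,15); WM=12

5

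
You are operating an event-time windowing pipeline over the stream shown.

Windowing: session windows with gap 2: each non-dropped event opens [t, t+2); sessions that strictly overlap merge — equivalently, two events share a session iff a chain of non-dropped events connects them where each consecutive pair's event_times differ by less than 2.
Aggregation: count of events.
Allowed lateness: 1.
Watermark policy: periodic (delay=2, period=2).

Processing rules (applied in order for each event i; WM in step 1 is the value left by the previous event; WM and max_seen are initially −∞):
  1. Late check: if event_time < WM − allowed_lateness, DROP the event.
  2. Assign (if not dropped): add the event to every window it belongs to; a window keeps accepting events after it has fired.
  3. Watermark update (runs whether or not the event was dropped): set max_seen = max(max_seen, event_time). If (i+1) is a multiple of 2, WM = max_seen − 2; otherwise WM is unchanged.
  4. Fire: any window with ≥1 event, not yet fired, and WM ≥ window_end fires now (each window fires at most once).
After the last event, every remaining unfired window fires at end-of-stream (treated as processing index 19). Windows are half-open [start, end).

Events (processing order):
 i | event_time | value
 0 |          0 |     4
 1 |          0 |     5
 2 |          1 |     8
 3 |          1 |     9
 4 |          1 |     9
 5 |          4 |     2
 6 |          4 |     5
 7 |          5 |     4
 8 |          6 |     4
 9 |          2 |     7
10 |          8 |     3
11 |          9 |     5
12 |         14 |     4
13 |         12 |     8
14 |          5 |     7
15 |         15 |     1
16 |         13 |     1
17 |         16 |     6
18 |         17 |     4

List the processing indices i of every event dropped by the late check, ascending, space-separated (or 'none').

i=0 t=0 v=4: → [0,2); WM=−∞
i=1 t=0 v=5: → [0,2); WM=-2
i=2 t=1 v=8: → [0,3); WM=-2
i=3 t=1 v=9: → [0,3); WM=-1
i=4 t=1 v=9: → [0,3); WM=-1
i=5 t=4 v=2: → [4,6); WM=2
i=6 t=4 v=5: → [4,6); WM=2
i=7 t=5 v=4: → [4,7); WM=3
i=8 t=6 v=4: → [4,8); WM=3
i=9 t=2 v=7: → [0,4); WM=4
i=10 t=8 v=3: → [8,10); WM=4
i=11 t=9 v=5: → [8,11); WM=7
i=12 t=14 v=4: → [14,16); WM=7
i=13 t=12 v=8: → [12,14); WM=12
i=14 t=5 v=7: DROP (t<12-1); WM=12
i=15 t=15 v=1: → [14,17); WM=13
i=16 t=13 v=1: → [12,17); WM=13
i=17 t=16 v=6: → [12,18); WM=14
i=18 t=17 v=4: → [12,19); WM=14

14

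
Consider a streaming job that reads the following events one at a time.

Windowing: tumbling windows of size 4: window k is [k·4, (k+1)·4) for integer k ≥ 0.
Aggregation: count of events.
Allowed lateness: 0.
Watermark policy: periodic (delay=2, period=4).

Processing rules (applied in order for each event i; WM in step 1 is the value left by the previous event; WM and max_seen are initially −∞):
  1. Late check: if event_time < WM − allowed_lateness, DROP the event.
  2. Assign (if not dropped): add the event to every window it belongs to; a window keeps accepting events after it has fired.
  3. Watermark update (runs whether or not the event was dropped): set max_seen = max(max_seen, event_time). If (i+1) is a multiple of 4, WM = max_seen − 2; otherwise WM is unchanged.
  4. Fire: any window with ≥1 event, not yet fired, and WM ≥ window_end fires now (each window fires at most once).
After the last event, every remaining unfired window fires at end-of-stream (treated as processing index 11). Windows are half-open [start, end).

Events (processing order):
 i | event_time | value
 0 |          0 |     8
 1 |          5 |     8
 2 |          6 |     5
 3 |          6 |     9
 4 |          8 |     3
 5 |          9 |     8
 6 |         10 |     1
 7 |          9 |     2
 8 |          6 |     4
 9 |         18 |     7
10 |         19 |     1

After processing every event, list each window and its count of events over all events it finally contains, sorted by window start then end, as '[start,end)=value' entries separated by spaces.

[0,4)=1 [4,8)=3 [8,12)=4 [16,20)=2

i=0 t=0 v=8: → [0,4); WM=−∞
i=1 t=5 v=8: → [4,8); WM=−∞
i=2 t=6 v=5: → [4,8); WM=−∞
i=3 t=6 v=9: → [4,8); WM=4; [0,4) fires=1
i=4 t=8 v=3: → [8,12); WM=4
i=5 t=9 v=8: → [8,12); WM=4
i=6 t=10 v=1: → [8,12); WM=4
i=7 t=9 v=2: → [8,12); WM=8; [4,8) fires=3
i=8 t=6 v=4: DROP (t<8-0); WM=8
i=9 t=18 v=7: → [16,20); WM=8
i=10 t=19 v=1: → [16,20); WM=8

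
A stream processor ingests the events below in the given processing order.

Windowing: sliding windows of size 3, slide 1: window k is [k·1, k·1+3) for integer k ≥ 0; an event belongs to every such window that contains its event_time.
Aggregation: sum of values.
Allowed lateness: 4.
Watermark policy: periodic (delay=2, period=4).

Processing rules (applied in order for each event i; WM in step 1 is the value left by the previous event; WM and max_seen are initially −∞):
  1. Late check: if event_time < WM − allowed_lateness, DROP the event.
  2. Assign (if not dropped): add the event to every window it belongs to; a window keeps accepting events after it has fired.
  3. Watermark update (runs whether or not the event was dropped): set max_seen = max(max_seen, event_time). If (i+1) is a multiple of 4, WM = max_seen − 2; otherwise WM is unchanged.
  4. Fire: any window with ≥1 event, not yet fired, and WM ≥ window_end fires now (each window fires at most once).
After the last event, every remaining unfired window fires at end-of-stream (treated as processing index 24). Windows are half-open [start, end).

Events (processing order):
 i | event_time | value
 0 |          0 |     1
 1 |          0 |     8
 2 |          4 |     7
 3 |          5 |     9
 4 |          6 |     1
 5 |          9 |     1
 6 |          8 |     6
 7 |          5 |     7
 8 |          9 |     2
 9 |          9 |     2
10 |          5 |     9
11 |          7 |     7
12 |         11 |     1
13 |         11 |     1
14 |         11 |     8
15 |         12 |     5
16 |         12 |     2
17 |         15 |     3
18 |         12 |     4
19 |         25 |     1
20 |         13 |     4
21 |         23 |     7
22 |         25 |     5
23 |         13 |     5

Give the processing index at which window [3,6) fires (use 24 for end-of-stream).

7

i=0 t=0 v=1: → [0,3); WM=−∞
i=1 t=0 v=8: → [0,3); WM=−∞
i=2 t=4 v=7: → [4,7),[3,6),[2,5); WM=−∞
i=3 t=5 v=9: → [5,8),[4,7),[3,6); WM=3; [0,3) fires=9
i=4 t=6 v=1: → [6,9),[5,8),[4,7); WM=3
i=5 t=9 v=1: → [9,12),[8,11),[7,10); WM=3
i=6 t=8 v=6: → [8,11),[7,10),[6,9); WM=3
i=7 t=5 v=7: → [5,8),[4,7),[3,6); WM=7; [2,5) fires=7 [3,6) fires=23 [4,7) fires=24
i=8 t=9 v=2: → [9,12),[8,11),[7,10); WM=7
i=9 t=9 v=2: → [9,12),[8,11),[7,10); WM=7
i=10 t=5 v=9: → [5,8),[4,7),[3,6); WM=7
i=11 t=7 v=7: → [7,10),[6,9),[5,8); WM=7
i=12 t=11 v=1: → [11,14),[10,13),[9,12); WM=7
i=13 t=11 v=1: → [11,14),[10,13),[9,12); WM=7
i=14 t=11 v=8: → [11,14),[10,13),[9,12); WM=7
i=15 t=12 v=5: → [12,15),[11,14),[10,13); WM=10; [5,8) fires=33 [6,9) fires=14 [7,10) fires=18
i=16 t=12 v=2: → [12,15),[11,14),[10,13); WM=10
i=17 t=15 v=3: → [15,18),[14,17),[13,16); WM=10
i=18 t=12 v=4: → [12,15),[11,14),[10,13); WM=10
i=19 t=25 v=1: → [25,28),[24,27),[23,26); WM=23; [8,11) fires=11 [9,12) fires=15 [10,13) fires=21 [11,14) fires=21 [12,15) fires=11 [13,16) fires=3 [14,17) fires=3 [15,18) fires=3
i=20 t=13 v=4: DROP (t<23-4); WM=23
i=21 t=23 v=7: → [23,26),[22,25),[21,24); WM=23
i=22 t=25 v=5: → [25,28),[24,27),[23,26); WM=23
i=23 t=13 v=5: DROP (t<23-4); WM=23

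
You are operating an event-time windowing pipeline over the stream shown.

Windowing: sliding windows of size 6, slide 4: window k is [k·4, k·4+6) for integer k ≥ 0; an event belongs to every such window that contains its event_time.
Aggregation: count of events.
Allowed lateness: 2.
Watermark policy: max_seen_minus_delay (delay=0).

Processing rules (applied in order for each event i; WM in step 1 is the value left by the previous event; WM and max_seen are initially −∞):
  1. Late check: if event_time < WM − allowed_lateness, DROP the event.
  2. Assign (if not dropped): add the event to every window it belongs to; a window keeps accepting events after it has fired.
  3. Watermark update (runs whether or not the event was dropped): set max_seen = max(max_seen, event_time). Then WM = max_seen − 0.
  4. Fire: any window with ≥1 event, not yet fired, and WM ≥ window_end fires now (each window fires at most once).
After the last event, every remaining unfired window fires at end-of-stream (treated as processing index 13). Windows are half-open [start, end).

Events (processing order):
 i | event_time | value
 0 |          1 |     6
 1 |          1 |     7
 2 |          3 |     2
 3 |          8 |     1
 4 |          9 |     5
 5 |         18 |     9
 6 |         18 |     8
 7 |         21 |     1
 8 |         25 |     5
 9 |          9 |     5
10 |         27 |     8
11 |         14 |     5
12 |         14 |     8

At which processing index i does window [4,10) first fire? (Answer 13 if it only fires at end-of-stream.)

5

i=0 t=1 v=6: → [0,6); WM=1
i=1 t=1 v=7: → [0,6); WM=1
i=2 t=3 v=2: → [0,6); WM=3
i=3 t=8 v=1: → [8,14),[4,10); WM=8; [0,6) fires=3
i=4 t=9 v=5: → [8,14),[4,10); WM=9
i=5 t=18 v=9: → [16,22); WM=18; [4,10) fires=2 [8,14) fires=2
i=6 t=18 v=8: → [16,22); WM=18
i=7 t=21 v=1: → [20,26),[16,22); WM=21
i=8 t=25 v=5: → [24,30),[20,26); WM=25; [16,22) fires=3
i=9 t=9 v=5: DROP (t<25-2); WM=25
i=10 t=27 v=8: → [24,30); WM=27; [20,26) fires=2
i=11 t=14 v=5: DROP (t<27-2); WM=27
i=12 t=14 v=8: DROP (t<27-2); WM=27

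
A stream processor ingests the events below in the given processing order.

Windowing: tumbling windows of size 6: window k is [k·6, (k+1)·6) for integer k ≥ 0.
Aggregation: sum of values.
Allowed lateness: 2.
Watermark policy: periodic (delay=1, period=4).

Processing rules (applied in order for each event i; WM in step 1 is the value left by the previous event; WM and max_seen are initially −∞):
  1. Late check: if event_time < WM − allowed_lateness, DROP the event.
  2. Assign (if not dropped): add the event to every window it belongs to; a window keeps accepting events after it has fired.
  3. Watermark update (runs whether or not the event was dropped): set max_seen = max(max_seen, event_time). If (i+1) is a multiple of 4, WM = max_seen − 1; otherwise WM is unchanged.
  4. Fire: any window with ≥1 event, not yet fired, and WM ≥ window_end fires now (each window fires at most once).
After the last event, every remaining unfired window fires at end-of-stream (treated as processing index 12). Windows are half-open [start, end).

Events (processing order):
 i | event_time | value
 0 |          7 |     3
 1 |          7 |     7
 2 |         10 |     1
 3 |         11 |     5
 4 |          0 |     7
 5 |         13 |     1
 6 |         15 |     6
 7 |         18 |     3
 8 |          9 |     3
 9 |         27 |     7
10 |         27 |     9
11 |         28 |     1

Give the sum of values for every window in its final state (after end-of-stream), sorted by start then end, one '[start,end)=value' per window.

i=0 t=7 v=3: → [6,12); WM=−∞
i=1 t=7 v=7: → [6,12); WM=−∞
i=2 t=10 v=1: → [6,12); WM=−∞
i=3 t=11 v=5: → [6,12); WM=10
i=4 t=0 v=7: DROP (t<10-2); WM=10
i=5 t=13 v=1: → [12,18); WM=10
i=6 t=15 v=6: → [12,18); WM=10
i=7 t=18 v=3: → [18,24); WM=17; [6,12) fires=16
i=8 t=9 v=3: DROP (t<17-2); WM=17
i=9 t=27 v=7: → [24,30); WM=17
i=10 t=27 v=9: → [24,30); WM=17
i=11 t=28 v=1: → [24,30); WM=27; [12,18) fires=7 [18,24) fires=3

[6,12)=16 [12,18)=7 [18,24)=3 [24,30)=17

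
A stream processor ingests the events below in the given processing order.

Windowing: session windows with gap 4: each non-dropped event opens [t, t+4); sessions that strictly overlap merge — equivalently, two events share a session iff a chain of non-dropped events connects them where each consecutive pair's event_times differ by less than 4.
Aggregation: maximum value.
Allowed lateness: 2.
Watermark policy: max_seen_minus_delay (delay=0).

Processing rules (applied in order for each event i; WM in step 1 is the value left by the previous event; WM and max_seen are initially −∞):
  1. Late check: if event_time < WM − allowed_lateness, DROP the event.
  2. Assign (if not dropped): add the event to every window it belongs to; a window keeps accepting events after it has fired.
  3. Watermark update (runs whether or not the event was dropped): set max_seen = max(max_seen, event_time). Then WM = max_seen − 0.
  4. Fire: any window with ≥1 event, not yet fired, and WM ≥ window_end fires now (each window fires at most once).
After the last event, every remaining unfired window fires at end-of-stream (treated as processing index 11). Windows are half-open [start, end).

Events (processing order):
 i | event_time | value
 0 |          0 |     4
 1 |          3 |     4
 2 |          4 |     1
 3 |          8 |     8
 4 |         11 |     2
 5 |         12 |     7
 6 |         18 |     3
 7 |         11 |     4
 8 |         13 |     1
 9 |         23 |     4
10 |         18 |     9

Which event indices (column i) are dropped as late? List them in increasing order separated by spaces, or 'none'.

i=0 t=0 v=4: → [0,4); WM=0
i=1 t=3 v=4: → [0,7); WM=3
i=2 t=4 v=1: → [0,8); WM=4
i=3 t=8 v=8: → [8,12); WM=8
i=4 t=11 v=2: → [8,15); WM=11
i=5 t=12 v=7: → [8,16); WM=12
i=6 t=18 v=3: → [18,22); WM=18
i=7 t=11 v=4: DROP (t<18-2); WM=18
i=8 t=13 v=1: DROP (t<18-2); WM=18
i=9 t=23 v=4: → [23,27); WM=23
i=10 t=18 v=9: DROP (t<23-2); WM=23

7 8 10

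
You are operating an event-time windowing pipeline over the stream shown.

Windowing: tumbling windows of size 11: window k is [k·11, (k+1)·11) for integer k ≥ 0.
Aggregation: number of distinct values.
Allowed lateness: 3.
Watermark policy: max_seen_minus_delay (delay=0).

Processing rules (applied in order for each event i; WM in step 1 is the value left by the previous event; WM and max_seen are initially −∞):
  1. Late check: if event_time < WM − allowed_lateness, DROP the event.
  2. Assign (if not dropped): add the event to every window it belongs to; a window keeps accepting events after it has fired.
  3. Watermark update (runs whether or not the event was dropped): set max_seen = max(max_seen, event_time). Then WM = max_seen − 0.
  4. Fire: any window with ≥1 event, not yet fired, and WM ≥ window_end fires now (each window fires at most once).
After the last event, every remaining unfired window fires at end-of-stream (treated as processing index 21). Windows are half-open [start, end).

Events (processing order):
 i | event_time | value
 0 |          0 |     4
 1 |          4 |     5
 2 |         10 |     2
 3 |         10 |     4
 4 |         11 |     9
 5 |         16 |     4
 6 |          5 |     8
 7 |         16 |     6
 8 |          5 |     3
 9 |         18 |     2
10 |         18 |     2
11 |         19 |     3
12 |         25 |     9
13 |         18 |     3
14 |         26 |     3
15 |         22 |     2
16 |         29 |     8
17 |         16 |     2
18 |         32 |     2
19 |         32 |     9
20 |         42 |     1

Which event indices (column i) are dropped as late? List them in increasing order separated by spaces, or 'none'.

i=0 t=0 v=4: → [0,11); WM=0
i=1 t=4 v=5: → [0,11); WM=4
i=2 t=10 v=2: → [0,11); WM=10
i=3 t=10 v=4: → [0,11); WM=10
i=4 t=11 v=9: → [11,22); WM=11; [0,11) fires=3
i=5 t=16 v=4: → [11,22); WM=16
i=6 t=5 v=8: DROP (t<16-3); WM=16
i=7 t=16 v=6: → [11,22); WM=16
i=8 t=5 v=3: DROP (t<16-3); WM=16
i=9 t=18 v=2: → [11,22); WM=18
i=10 t=18 v=2: → [11,22); WM=18
i=11 t=19 v=3: → [11,22); WM=19
i=12 t=25 v=9: → [22,33); WM=25; [11,22) fires=5
i=13 t=18 v=3: DROP (t<25-3); WM=25
i=14 t=26 v=3: → [22,33); WM=26
i=15 t=22 v=2: DROP (t<26-3); WM=26
i=16 t=29 v=8: → [22,33); WM=29
i=17 t=16 v=2: DROP (t<29-3); WM=29
i=18 t=32 v=2: → [22,33); WM=32
i=19 t=32 v=9: → [22,33); WM=32
i=20 t=42 v=1: → [33,44); WM=42; [22,33) fires=4

6 8 13 15 17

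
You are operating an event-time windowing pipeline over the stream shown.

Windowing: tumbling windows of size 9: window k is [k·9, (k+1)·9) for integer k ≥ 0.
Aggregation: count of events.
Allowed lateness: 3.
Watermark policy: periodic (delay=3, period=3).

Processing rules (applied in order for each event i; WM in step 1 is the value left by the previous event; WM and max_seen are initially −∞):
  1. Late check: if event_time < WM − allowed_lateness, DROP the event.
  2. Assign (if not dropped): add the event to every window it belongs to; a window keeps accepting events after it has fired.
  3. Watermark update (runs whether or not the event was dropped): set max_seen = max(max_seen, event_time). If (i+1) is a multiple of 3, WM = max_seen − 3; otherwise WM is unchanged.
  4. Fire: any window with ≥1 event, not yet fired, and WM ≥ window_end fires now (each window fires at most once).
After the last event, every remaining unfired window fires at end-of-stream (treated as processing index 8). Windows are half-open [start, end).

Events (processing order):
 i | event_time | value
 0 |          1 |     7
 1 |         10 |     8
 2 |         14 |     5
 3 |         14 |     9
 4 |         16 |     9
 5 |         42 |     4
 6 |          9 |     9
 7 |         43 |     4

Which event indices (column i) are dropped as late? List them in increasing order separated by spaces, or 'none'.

6

i=0 t=1 v=7: → [0,9); WM=−∞
i=1 t=10 v=8: → [9,18); WM=−∞
i=2 t=14 v=5: → [9,18); WM=11; [0,9) fires=1
i=3 t=14 v=9: → [9,18); WM=11
i=4 t=16 v=9: → [9,18); WM=11
i=5 t=42 v=4: → [36,45); WM=39; [9,18) fires=4
i=6 t=9 v=9: DROP (t<39-3); WM=39
i=7 t=43 v=4: → [36,45); WM=39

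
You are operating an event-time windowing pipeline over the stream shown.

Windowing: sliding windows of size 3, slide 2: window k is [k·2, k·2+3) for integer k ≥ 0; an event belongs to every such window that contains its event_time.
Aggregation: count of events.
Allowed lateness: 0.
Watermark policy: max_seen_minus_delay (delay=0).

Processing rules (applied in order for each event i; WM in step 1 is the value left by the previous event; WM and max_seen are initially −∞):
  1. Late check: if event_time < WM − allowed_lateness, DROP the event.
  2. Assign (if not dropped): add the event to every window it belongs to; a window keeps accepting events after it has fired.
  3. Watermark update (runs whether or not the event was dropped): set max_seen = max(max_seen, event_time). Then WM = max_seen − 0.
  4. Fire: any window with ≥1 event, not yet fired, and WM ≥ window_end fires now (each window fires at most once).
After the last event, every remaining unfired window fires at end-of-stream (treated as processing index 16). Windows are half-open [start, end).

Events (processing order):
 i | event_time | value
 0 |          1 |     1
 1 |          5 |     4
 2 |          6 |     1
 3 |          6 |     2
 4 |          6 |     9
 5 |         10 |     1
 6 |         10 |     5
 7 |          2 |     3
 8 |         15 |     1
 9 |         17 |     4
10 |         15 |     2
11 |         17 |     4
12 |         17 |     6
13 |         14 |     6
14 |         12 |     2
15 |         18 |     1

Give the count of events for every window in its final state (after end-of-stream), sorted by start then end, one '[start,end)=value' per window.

[0,3)=1 [4,7)=4 [6,9)=3 [8,11)=2 [10,13)=2 [14,17)=1 [16,19)=4 [18,21)=1

i=0 t=1 v=1: → [0,3); WM=1
i=1 t=5 v=4: → [4,7); WM=5; [0,3) fires=1
i=2 t=6 v=1: → [6,9),[4,7); WM=6
i=3 t=6 v=2: → [6,9),[4,7); WM=6
i=4 t=6 v=9: → [6,9),[4,7); WM=6
i=5 t=10 v=1: → [10,13),[8,11); WM=10; [4,7) fires=4 [6,9) fires=3
i=6 t=10 v=5: → [10,13),[8,11); WM=10
i=7 t=2 v=3: DROP (t<10-0); WM=10
i=8 t=15 v=1: → [14,17); WM=15; [8,11) fires=2 [10,13) fires=2
i=9 t=17 v=4: → [16,19); WM=17; [14,17) fires=1
i=10 t=15 v=2: DROP (t<17-0); WM=17
i=11 t=17 v=4: → [16,19); WM=17
i=12 t=17 v=6: → [16,19); WM=17
i=13 t=14 v=6: DROP (t<17-0); WM=17
i=14 t=12 v=2: DROP (t<17-0); WM=17
i=15 t=18 v=1: → [18,21),[16,19); WM=18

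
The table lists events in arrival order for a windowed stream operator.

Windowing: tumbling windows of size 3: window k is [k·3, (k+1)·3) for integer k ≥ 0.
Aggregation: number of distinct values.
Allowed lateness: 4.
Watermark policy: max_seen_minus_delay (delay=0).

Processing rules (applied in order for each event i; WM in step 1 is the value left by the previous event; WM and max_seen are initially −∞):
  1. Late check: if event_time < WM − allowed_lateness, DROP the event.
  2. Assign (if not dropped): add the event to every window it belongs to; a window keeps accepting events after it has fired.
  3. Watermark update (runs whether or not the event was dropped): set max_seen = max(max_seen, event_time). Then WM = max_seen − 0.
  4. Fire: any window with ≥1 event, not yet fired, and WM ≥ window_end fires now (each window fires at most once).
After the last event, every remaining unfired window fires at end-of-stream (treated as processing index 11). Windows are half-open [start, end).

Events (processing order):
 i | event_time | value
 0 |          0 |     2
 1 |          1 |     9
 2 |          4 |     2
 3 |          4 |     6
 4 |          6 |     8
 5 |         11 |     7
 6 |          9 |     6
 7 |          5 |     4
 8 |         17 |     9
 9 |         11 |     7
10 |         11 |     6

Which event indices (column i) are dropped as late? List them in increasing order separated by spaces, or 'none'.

i=0 t=0 v=2: → [0,3); WM=0
i=1 t=1 v=9: → [0,3); WM=1
i=2 t=4 v=2: → [3,6); WM=4; [0,3) fires=2
i=3 t=4 v=6: → [3,6); WM=4
i=4 t=6 v=8: → [6,9); WM=6; [3,6) fires=2
i=5 t=11 v=7: → [9,12); WM=11; [6,9) fires=1
i=6 t=9 v=6: → [9,12); WM=11
i=7 t=5 v=4: DROP (t<11-4); WM=11
i=8 t=17 v=9: → [15,18); WM=17; [9,12) fires=2
i=9 t=11 v=7: DROP (t<17-4); WM=17
i=10 t=11 v=6: DROP (t<17-4); WM=17

7 9 10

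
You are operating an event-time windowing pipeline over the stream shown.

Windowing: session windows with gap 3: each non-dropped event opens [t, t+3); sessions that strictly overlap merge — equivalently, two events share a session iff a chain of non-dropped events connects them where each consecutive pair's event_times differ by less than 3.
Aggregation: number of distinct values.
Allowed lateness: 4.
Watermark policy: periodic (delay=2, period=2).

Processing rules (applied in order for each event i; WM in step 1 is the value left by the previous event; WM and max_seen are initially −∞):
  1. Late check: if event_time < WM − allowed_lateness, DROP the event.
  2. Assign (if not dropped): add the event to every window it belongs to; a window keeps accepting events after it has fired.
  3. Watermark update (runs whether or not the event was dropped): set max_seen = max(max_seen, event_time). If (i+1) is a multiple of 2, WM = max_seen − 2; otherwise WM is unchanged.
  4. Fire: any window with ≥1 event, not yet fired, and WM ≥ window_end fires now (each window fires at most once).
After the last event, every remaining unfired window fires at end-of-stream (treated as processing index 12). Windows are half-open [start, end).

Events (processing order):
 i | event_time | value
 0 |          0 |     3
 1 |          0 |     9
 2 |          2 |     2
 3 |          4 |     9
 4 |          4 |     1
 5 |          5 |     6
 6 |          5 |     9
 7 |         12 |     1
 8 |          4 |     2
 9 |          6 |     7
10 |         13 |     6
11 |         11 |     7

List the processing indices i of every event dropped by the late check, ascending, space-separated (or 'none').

i=0 t=0 v=3: → [0,3); WM=−∞
i=1 t=0 v=9: → [0,3); WM=-2
i=2 t=2 v=2: → [0,5); WM=-2
i=3 t=4 v=9: → [0,7); WM=2
i=4 t=4 v=1: → [0,7); WM=2
i=5 t=5 v=6: → [0,8); WM=3
i=6 t=5 v=9: → [0,8); WM=3
i=7 t=12 v=1: → [12,15); WM=10
i=8 t=4 v=2: DROP (t<10-4); WM=10
i=9 t=6 v=7: → [0,9); WM=10
i=10 t=13 v=6: → [12,16); WM=10
i=11 t=11 v=7: → [11,16); WM=11

8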